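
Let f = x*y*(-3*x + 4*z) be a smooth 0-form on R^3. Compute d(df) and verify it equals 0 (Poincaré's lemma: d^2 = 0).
d(df) = 0

Step 1: df = sum_i (∂f/∂x_i) dx_i = (2*y*(-3*x + 2*z)) dx + (x*(-3*x + 4*z)) dy + (4*x*y) dz.
Step 2: Apply d again. Using the 1-form formula, the coefficient of dx ∧ dy in d(df) is ∂^2 f/∂x ∂y - ∂^2 f/∂y ∂x = (-6*x + 4*z) - (-6*x + 4*z) = 0 (equality of mixed partials for smooth f).
Similarly for dx ∧ dz and dy ∧ dz — all coefficients vanish. So d(df) = 0.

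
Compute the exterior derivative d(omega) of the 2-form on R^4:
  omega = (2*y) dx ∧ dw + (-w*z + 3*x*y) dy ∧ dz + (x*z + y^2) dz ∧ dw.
d(omega) = (-2) dx ∧ dy ∧ dw + (3*y) dx ∧ dy ∧ dz + (2*y - z) dy ∧ dz ∧ dw + (z) dx ∧ dz ∧ dw

For a 2-form omega = sum_{i<j} g_{ij} dx_i ∧ dx_j, the exterior derivative is
  d(omega) = sum_{i<j} d(g_{ij}) ∧ dx_i ∧ dx_j = sum_{i<j, k} (∂g_{ij}/∂x_k) dx_k ∧ dx_i ∧ dx_j.
Expand each term, using dx_k ∧ dx_i ∧ dx_j = sgn(permutation) dx_{(a)} ∧ dx_{(b)} ∧ dx_{(c)} with (a < b < c) sorted:
  d(2*y) includes (∂/∂y)(2*y) dy = (2) dy, which multiplied by dx ∧ dw gives (-2) dx ∧ dy ∧ dw
  d(-w*z + 3*x*y) includes (∂/∂x)(-w*z + 3*x*y) dx = (3*y) dx, which multiplied by dy ∧ dz gives (3*y) dx ∧ dy ∧ dz
  d(-w*z + 3*x*y) includes (∂/∂w)(-w*z + 3*x*y) dw = (-z) dw, which multiplied by dy ∧ dz gives (-z) dy ∧ dz ∧ dw
  d(x*z + y^2) includes (∂/∂x)(x*z + y^2) dx = (z) dx, which multiplied by dz ∧ dw gives (z) dx ∧ dz ∧ dw
  d(x*z + y^2) includes (∂/∂y)(x*z + y^2) dy = (2*y) dy, which multiplied by dz ∧ dw gives (2*y) dy ∧ dz ∧ dw
Collecting like 3-forms: d(omega) = (-2) dx ∧ dy ∧ dw + (3*y) dx ∧ dy ∧ dz + (2*y - z) dy ∧ dz ∧ dw + (z) dx ∧ dz ∧ dw.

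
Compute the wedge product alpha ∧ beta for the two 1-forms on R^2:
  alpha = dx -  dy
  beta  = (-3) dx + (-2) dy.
alpha ∧ beta = (-5) dx ∧ dy

Distribute the wedge, using dx_i ∧ dx_j = -dx_j ∧ dx_i and dx_i ∧ dx_i = 0. For each pair (i, j) with i < j, the coefficient of dx_i ∧ dx_j in alpha ∧ beta is (alpha_i * beta_j - alpha_j * beta_i). Collecting: alpha ∧ beta = (-5) dx ∧ dy.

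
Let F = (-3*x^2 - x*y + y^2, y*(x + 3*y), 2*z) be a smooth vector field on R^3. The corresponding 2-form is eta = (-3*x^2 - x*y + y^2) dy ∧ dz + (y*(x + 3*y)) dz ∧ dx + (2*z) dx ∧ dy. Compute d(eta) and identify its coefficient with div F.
d(eta) = (-5*x + 5*y + 2) dx ∧ dy ∧ dz; div F = -5*x + 5*y + 2

For a 2-form in R^3 of the form above, applying d gives a 3-form with coefficient ∂P/∂x + ∂Q/∂y + ∂R/∂z:
  ∂P/∂x = -6*x - y
  ∂Q/∂y = x + 6*y
  ∂R/∂z = 2
Sum = -5*x + 5*y + 2, which is exactly div F.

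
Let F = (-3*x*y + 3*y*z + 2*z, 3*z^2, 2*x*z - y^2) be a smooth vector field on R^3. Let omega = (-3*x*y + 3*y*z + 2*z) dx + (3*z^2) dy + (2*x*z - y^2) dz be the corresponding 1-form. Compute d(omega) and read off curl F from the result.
d(omega) = (-2*y - 6*z) dy ∧ dz + (3*y - 2*z + 2) dz ∧ dx + (3*x - 3*z) dx ∧ dy; curl F = (-2*y - 6*z, 3*y - 2*z + 2, 3*x - 3*z)

d omega = sum_{i<j} (∂f_j/∂x_i - ∂f_i/∂x_j) dx_i ∧ dx_j. Under the identification (dy ∧ dz, dz ∧ dx, dx ∧ dy) ↔ (e_x, e_y, e_z), the coefficients are exactly the components of curl F. Compute:
  ∂R/∂y - ∂Q/∂z = (-2*y) - (6*z) = -2*y - 6*z
  ∂P/∂z - ∂R/∂x = (3*y + 2) - (2*z) = 3*y - 2*z + 2
  ∂Q/∂x - ∂P/∂y = (0) - (-3*x + 3*z) = 3*x - 3*z.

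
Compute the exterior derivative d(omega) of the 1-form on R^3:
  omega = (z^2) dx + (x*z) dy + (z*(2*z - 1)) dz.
d(omega) = (z) dx ∧ dy + (-2*z) dx ∧ dz + (-x) dy ∧ dz

For a 1-form omega = sum_i f_i dx_i, the exterior derivative is
  d(omega) = sum_{i < j} (∂f_j/∂x_i - ∂f_i/∂x_j) dx_i ∧ dx_j.
  coefficient of dx ∧ dy: ∂f_2/∂x - ∂f_1/∂y = ∂(x*z)/∂x - ∂(z^2)/∂y = z
  coefficient of dx ∧ dz: ∂f_3/∂x - ∂f_1/∂z = ∂(z*(2*z - 1))/∂x - ∂(z^2)/∂z = -2*z
  coefficient of dy ∧ dz: ∂f_3/∂y - ∂f_2/∂z = ∂(z*(2*z - 1))/∂y - ∂(x*z)/∂z = -x
Assembling: d(omega) = (z) dx ∧ dy + (-2*z) dx ∧ dz + (-x) dy ∧ dz.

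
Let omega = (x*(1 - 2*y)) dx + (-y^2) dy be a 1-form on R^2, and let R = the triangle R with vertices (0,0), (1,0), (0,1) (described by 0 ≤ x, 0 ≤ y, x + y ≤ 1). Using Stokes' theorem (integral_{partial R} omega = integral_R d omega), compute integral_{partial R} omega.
integral_(partial R) omega = 1/3

Stokes: integral_partial_R omega = integral_R d omega with d omega = (∂Q/∂x - ∂P/∂y) dx ∧ dy.
  ∂Q/∂x = 0
  ∂P/∂y = -2*x
  integrand = ∂Q/∂x - ∂P/∂y = 2*x.
Integrating over R: integral_0^1 integral_0^{1-x} (2*x) dy dx = 1/3.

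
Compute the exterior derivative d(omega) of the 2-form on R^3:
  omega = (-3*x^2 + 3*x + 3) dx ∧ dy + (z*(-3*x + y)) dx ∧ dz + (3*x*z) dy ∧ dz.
d(omega) = (2*z) dx ∧ dy ∧ dz

For a 2-form omega = sum_{i<j} g_{ij} dx_i ∧ dx_j, the exterior derivative is
  d(omega) = sum_{i<j} d(g_{ij}) ∧ dx_i ∧ dx_j = sum_{i<j, k} (∂g_{ij}/∂x_k) dx_k ∧ dx_i ∧ dx_j.
Expand each term, using dx_k ∧ dx_i ∧ dx_j = sgn(permutation) dx_{(a)} ∧ dx_{(b)} ∧ dx_{(c)} with (a < b < c) sorted:
  d(z*(-3*x + y)) includes (∂/∂y)(z*(-3*x + y)) dy = (z) dy, which multiplied by dx ∧ dz gives (-z) dx ∧ dy ∧ dz
  d(3*x*z) includes (∂/∂x)(3*x*z) dx = (3*z) dx, which multiplied by dy ∧ dz gives (3*z) dx ∧ dy ∧ dz
Collecting like 3-forms: d(omega) = (2*z) dx ∧ dy ∧ dz.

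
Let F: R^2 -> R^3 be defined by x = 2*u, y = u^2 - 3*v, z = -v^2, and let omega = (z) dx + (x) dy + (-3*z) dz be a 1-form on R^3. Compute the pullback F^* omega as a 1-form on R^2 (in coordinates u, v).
F^* omega = (4*u^2 - 2*v^2) du + (-6*u - 6*v^3) dv

Using F^*(f dg) = (f ∘ F) d(g ∘ F), substitute each coordinate x_i by F_i(u, v) in f_i, and replace dx_i by d F_i = (∂F_i/∂u) du + (∂F_i/∂v) dv.
  For the x component: f_1(F) = -v^2; d F_1 = (2) du + (0) dv
  For the y component: f_2(F) = 2*u; d F_2 = (2*u) du + (-3) dv
  For the z component: f_3(F) = 3*v^2; d F_3 = (0) du + (-2*v) dv
Combining and collecting du, dv coefficients:
  coeff of du: 4*u^2 - 2*v^2
  coeff of dv: -6*u - 6*v^3
F^* omega = (4*u^2 - 2*v^2) du + (-6*u - 6*v^3) dv.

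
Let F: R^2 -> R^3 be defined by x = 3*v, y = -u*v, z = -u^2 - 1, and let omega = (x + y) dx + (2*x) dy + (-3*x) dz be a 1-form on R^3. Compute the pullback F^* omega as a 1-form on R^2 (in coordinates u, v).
F^* omega = (6*v*(3*u - v)) du + (9*v*(1 - u)) dv

Using F^*(f dg) = (f ∘ F) d(g ∘ F), substitute each coordinate x_i by F_i(u, v) in f_i, and replace dx_i by d F_i = (∂F_i/∂u) du + (∂F_i/∂v) dv.
  For the x component: f_1(F) = v*(3 - u); d F_1 = (0) du + (3) dv
  For the y component: f_2(F) = 6*v; d F_2 = (-v) du + (-u) dv
  For the z component: f_3(F) = -9*v; d F_3 = (-2*u) du + (0) dv
Combining and collecting du, dv coefficients:
  coeff of du: 6*v*(3*u - v)
  coeff of dv: 9*v*(1 - u)
F^* omega = (6*v*(3*u - v)) du + (9*v*(1 - u)) dv.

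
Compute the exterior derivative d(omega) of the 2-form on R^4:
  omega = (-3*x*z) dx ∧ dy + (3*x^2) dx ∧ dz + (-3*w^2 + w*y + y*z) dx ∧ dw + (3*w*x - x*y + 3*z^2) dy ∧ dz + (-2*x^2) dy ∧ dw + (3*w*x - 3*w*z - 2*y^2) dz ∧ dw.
d(omega) = (3*w - 3*x - y) dx ∧ dy ∧ dz + (-w - 4*x - z) dx ∧ dy ∧ dw + (3*w - y) dx ∧ dz ∧ dw + (3*x - 4*y) dy ∧ dz ∧ dw

For a 2-form omega = sum_{i<j} g_{ij} dx_i ∧ dx_j, the exterior derivative is
  d(omega) = sum_{i<j} d(g_{ij}) ∧ dx_i ∧ dx_j = sum_{i<j, k} (∂g_{ij}/∂x_k) dx_k ∧ dx_i ∧ dx_j.
Expand each term, using dx_k ∧ dx_i ∧ dx_j = sgn(permutation) dx_{(a)} ∧ dx_{(b)} ∧ dx_{(c)} with (a < b < c) sorted:
  d(-3*x*z) includes (∂/∂z)(-3*x*z) dz = (-3*x) dz, which multiplied by dx ∧ dy gives (-3*x) dx ∧ dy ∧ dz
  d(-3*w^2 + w*y + y*z) includes (∂/∂y)(-3*w^2 + w*y + y*z) dy = (w + z) dy, which multiplied by dx ∧ dw gives (-w - z) dx ∧ dy ∧ dw
  d(-3*w^2 + w*y + y*z) includes (∂/∂z)(-3*w^2 + w*y + y*z) dz = (y) dz, which multiplied by dx ∧ dw gives (-y) dx ∧ dz ∧ dw
  d(3*w*x - x*y + 3*z^2) includes (∂/∂x)(3*w*x - x*y + 3*z^2) dx = (3*w - y) dx, which multiplied by dy ∧ dz gives (3*w - y) dx ∧ dy ∧ dz
  d(3*w*x - x*y + 3*z^2) includes (∂/∂w)(3*w*x - x*y + 3*z^2) dw = (3*x) dw, which multiplied by dy ∧ dz gives (3*x) dy ∧ dz ∧ dw
  d(-2*x^2) includes (∂/∂x)(-2*x^2) dx = (-4*x) dx, which multiplied by dy ∧ dw gives (-4*x) dx ∧ dy ∧ dw
  d(3*w*x - 3*w*z - 2*y^2) includes (∂/∂x)(3*w*x - 3*w*z - 2*y^2) dx = (3*w) dx, which multiplied by dz ∧ dw gives (3*w) dx ∧ dz ∧ dw
  d(3*w*x - 3*w*z - 2*y^2) includes (∂/∂y)(3*w*x - 3*w*z - 2*y^2) dy = (-4*y) dy, which multiplied by dz ∧ dw gives (-4*y) dy ∧ dz ∧ dw
Collecting like 3-forms: d(omega) = (3*w - 3*x - y) dx ∧ dy ∧ dz + (-w - 4*x - z) dx ∧ dy ∧ dw + (3*w - y) dx ∧ dz ∧ dw + (3*x - 4*y) dy ∧ dz ∧ dw.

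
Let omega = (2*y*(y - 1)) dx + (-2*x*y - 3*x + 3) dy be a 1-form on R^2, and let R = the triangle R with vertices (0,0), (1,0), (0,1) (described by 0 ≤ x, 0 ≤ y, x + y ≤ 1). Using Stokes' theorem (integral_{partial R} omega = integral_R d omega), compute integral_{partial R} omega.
integral_(partial R) omega = -3/2

Stokes: integral_partial_R omega = integral_R d omega with d omega = (∂Q/∂x - ∂P/∂y) dx ∧ dy.
  ∂Q/∂x = -2*y - 3
  ∂P/∂y = 4*y - 2
  integrand = ∂Q/∂x - ∂P/∂y = -6*y - 1.
Integrating over R: integral_0^1 integral_0^{1-x} (-6*y - 1) dy dx = -3/2.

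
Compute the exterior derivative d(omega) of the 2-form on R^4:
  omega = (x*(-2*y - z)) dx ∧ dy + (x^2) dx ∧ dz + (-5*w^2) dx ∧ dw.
d(omega) = (-x) dx ∧ dy ∧ dz

For a 2-form omega = sum_{i<j} g_{ij} dx_i ∧ dx_j, the exterior derivative is
  d(omega) = sum_{i<j} d(g_{ij}) ∧ dx_i ∧ dx_j = sum_{i<j, k} (∂g_{ij}/∂x_k) dx_k ∧ dx_i ∧ dx_j.
Expand each term, using dx_k ∧ dx_i ∧ dx_j = sgn(permutation) dx_{(a)} ∧ dx_{(b)} ∧ dx_{(c)} with (a < b < c) sorted:
  d(x*(-2*y - z)) includes (∂/∂z)(x*(-2*y - z)) dz = (-x) dz, which multiplied by dx ∧ dy gives (-x) dx ∧ dy ∧ dz
Collecting like 3-forms: d(omega) = (-x) dx ∧ dy ∧ dz.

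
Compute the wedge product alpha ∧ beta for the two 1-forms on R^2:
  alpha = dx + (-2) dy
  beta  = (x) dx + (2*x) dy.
alpha ∧ beta = (4*x) dx ∧ dy

Distribute the wedge, using dx_i ∧ dx_j = -dx_j ∧ dx_i and dx_i ∧ dx_i = 0. For each pair (i, j) with i < j, the coefficient of dx_i ∧ dx_j in alpha ∧ beta is (alpha_i * beta_j - alpha_j * beta_i). Collecting: alpha ∧ beta = (4*x) dx ∧ dy.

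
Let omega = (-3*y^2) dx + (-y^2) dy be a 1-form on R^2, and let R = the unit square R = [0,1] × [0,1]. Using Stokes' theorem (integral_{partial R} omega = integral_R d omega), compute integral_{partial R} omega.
integral_(partial R) omega = 3

Stokes: integral_partial_R omega = integral_R d omega with d omega = (∂Q/∂x - ∂P/∂y) dx ∧ dy.
  ∂Q/∂x = 0
  ∂P/∂y = -6*y
  integrand = ∂Q/∂x - ∂P/∂y = 6*y.
Integrating over R: integral_0^1 integral_0^1 (6*y) dx dy = 3.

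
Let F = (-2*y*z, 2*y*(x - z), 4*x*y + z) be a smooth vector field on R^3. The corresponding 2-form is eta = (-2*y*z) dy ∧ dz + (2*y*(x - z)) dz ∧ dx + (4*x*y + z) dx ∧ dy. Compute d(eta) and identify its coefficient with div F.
d(eta) = (2*x - 2*z + 1) dx ∧ dy ∧ dz; div F = 2*x - 2*z + 1

For a 2-form in R^3 of the form above, applying d gives a 3-form with coefficient ∂P/∂x + ∂Q/∂y + ∂R/∂z:
  ∂P/∂x = 0
  ∂Q/∂y = 2*x - 2*z
  ∂R/∂z = 1
Sum = 2*x - 2*z + 1, which is exactly div F.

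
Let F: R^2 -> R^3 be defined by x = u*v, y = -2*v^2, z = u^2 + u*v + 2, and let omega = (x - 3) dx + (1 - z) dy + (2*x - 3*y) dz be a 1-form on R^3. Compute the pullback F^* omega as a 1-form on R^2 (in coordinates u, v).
F^* omega = (v*(4*u^2 + 15*u*v + 6*v^2 - 3)) du + (7*u^2*v + 10*u*v^2 - 3*u + 4*v) dv

Using F^*(f dg) = (f ∘ F) d(g ∘ F), substitute each coordinate x_i by F_i(u, v) in f_i, and replace dx_i by d F_i = (∂F_i/∂u) du + (∂F_i/∂v) dv.
  For the x component: f_1(F) = u*v - 3; d F_1 = (v) du + (u) dv
  For the y component: f_2(F) = -u^2 - u*v - 1; d F_2 = (0) du + (-4*v) dv
  For the z component: f_3(F) = 2*v*(u + 3*v); d F_3 = (2*u + v) du + (u) dv
Combining and collecting du, dv coefficients:
  coeff of du: v*(4*u^2 + 15*u*v + 6*v^2 - 3)
  coeff of dv: 7*u^2*v + 10*u*v^2 - 3*u + 4*v
F^* omega = (v*(4*u^2 + 15*u*v + 6*v^2 - 3)) du + (7*u^2*v + 10*u*v^2 - 3*u + 4*v) dv.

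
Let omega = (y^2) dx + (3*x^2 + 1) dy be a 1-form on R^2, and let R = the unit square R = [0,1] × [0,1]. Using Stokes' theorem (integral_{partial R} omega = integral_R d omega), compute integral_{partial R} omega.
integral_(partial R) omega = 2

Stokes: integral_partial_R omega = integral_R d omega with d omega = (∂Q/∂x - ∂P/∂y) dx ∧ dy.
  ∂Q/∂x = 6*x
  ∂P/∂y = 2*y
  integrand = ∂Q/∂x - ∂P/∂y = 6*x - 2*y.
Integrating over R: integral_0^1 integral_0^1 (6*x - 2*y) dx dy = 2.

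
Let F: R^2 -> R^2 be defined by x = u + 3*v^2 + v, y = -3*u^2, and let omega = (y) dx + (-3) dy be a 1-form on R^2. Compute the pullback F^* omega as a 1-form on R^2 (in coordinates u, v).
F^* omega = (3*u*(6 - u)) du + (u^2*(-18*v - 3)) dv

Using F^*(f dg) = (f ∘ F) d(g ∘ F), substitute each coordinate x_i by F_i(u, v) in f_i, and replace dx_i by d F_i = (∂F_i/∂u) du + (∂F_i/∂v) dv.
  For the x component: f_1(F) = -3*u^2; d F_1 = (1) du + (6*v + 1) dv
  For the y component: f_2(F) = -3; d F_2 = (-6*u) du + (0) dv
Combining and collecting du, dv coefficients:
  coeff of du: 3*u*(6 - u)
  coeff of dv: u^2*(-18*v - 3)
F^* omega = (3*u*(6 - u)) du + (u^2*(-18*v - 3)) dv.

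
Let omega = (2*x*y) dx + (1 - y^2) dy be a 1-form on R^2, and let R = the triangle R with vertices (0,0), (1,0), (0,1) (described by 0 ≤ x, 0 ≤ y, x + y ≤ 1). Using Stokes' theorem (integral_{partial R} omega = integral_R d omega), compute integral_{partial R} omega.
integral_(partial R) omega = -1/3

Stokes: integral_partial_R omega = integral_R d omega with d omega = (∂Q/∂x - ∂P/∂y) dx ∧ dy.
  ∂Q/∂x = 0
  ∂P/∂y = 2*x
  integrand = ∂Q/∂x - ∂P/∂y = -2*x.
Integrating over R: integral_0^1 integral_0^{1-x} (-2*x) dy dx = -1/3.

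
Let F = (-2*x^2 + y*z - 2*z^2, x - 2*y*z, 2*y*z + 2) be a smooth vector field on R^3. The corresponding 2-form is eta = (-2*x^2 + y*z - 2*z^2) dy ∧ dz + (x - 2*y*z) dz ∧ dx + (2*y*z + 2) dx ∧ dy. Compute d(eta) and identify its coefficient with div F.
d(eta) = (-4*x + 2*y - 2*z) dx ∧ dy ∧ dz; div F = -4*x + 2*y - 2*z

For a 2-form in R^3 of the form above, applying d gives a 3-form with coefficient ∂P/∂x + ∂Q/∂y + ∂R/∂z:
  ∂P/∂x = -4*x
  ∂Q/∂y = -2*z
  ∂R/∂z = 2*y
Sum = -4*x + 2*y - 2*z, which is exactly div F.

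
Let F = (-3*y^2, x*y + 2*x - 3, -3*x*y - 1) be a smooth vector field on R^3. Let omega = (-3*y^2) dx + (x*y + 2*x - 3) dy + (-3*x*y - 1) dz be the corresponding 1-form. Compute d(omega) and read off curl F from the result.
d(omega) = (-3*x) dy ∧ dz + (3*y) dz ∧ dx + (7*y + 2) dx ∧ dy; curl F = (-3*x, 3*y, 7*y + 2)

d omega = sum_{i<j} (∂f_j/∂x_i - ∂f_i/∂x_j) dx_i ∧ dx_j. Under the identification (dy ∧ dz, dz ∧ dx, dx ∧ dy) ↔ (e_x, e_y, e_z), the coefficients are exactly the components of curl F. Compute:
  ∂R/∂y - ∂Q/∂z = (-3*x) - (0) = -3*x
  ∂P/∂z - ∂R/∂x = (0) - (-3*y) = 3*y
  ∂Q/∂x - ∂P/∂y = (y + 2) - (-6*y) = 7*y + 2.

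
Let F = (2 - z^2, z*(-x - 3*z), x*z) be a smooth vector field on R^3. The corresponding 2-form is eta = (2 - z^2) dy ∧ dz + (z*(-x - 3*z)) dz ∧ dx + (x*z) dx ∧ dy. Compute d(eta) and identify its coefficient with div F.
d(eta) = (x) dx ∧ dy ∧ dz; div F = x

For a 2-form in R^3 of the form above, applying d gives a 3-form with coefficient ∂P/∂x + ∂Q/∂y + ∂R/∂z:
  ∂P/∂x = 0
  ∂Q/∂y = 0
  ∂R/∂z = x
Sum = x, which is exactly div F.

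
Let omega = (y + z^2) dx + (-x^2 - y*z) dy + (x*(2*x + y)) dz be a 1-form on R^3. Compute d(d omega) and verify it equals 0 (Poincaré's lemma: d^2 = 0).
d(d omega) = 0

Step 1: d omega = sum_{i<j} (∂f_j/∂x_i - ∂f_i/∂x_j) dx_i ∧ dx_j:
  coeff of dx ∧ dy: -2*x - 1
  coeff of dx ∧ dz: 4*x + y - 2*z
  coeff of dy ∧ dz: x + y
Step 2: Apply d again to each 2-form coefficient. The only possible 3-form in R^3 is dx ∧ dy ∧ dz, with coefficient
  ∂(coeff of dy∧dz)/∂x - ∂(coeff of dx∧dz)/∂y + ∂(coeff of dx∧dy)/∂z
  = ∂/∂x (x + y) - ∂/∂y (4*x + y - 2*z) + ∂/∂z (-2*x - 1).
Each of these terms simplifies to sums of mixed partials that cancel in pairs. The result is 0 (by equality of mixed partials for smooth functions — Schwarz / Clairaut).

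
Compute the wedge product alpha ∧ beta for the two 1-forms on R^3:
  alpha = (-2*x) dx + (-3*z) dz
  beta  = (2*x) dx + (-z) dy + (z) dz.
alpha ∧ beta = (2*x*z) dx ∧ dy + (4*x*z) dx ∧ dz + (-3*z^2) dy ∧ dz

Distribute the wedge, using dx_i ∧ dx_j = -dx_j ∧ dx_i and dx_i ∧ dx_i = 0. For each pair (i, j) with i < j, the coefficient of dx_i ∧ dx_j in alpha ∧ beta is (alpha_i * beta_j - alpha_j * beta_i). Collecting: alpha ∧ beta = (2*x*z) dx ∧ dy + (4*x*z) dx ∧ dz + (-3*z^2) dy ∧ dz.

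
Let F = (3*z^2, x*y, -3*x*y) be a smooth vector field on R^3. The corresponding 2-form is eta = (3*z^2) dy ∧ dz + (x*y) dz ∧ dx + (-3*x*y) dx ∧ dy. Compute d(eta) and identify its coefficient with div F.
d(eta) = (x) dx ∧ dy ∧ dz; div F = x

For a 2-form in R^3 of the form above, applying d gives a 3-form with coefficient ∂P/∂x + ∂Q/∂y + ∂R/∂z:
  ∂P/∂x = 0
  ∂Q/∂y = x
  ∂R/∂z = 0
Sum = x, which is exactly div F.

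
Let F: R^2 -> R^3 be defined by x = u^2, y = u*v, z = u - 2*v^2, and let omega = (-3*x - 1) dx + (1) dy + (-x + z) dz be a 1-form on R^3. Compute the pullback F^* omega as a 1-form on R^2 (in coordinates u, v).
F^* omega = (-6*u^3 - u^2 - u - 2*v^2 + v) du + (4*u^2*v - 4*u*v + u + 8*v^3) dv

Using F^*(f dg) = (f ∘ F) d(g ∘ F), substitute each coordinate x_i by F_i(u, v) in f_i, and replace dx_i by d F_i = (∂F_i/∂u) du + (∂F_i/∂v) dv.
  For the x component: f_1(F) = -3*u^2 - 1; d F_1 = (2*u) du + (0) dv
  For the y component: f_2(F) = 1; d F_2 = (v) du + (u) dv
  For the z component: f_3(F) = -u^2 + u - 2*v^2; d F_3 = (1) du + (-4*v) dv
Combining and collecting du, dv coefficients:
  coeff of du: -6*u^3 - u^2 - u - 2*v^2 + v
  coeff of dv: 4*u^2*v - 4*u*v + u + 8*v^3
F^* omega = (-6*u^3 - u^2 - u - 2*v^2 + v) du + (4*u^2*v - 4*u*v + u + 8*v^3) dv.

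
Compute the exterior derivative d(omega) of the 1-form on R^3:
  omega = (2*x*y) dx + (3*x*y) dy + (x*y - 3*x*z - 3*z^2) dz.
d(omega) = (-2*x + 3*y) dx ∧ dy + (y - 3*z) dx ∧ dz + (x) dy ∧ dz

For a 1-form omega = sum_i f_i dx_i, the exterior derivative is
  d(omega) = sum_{i < j} (∂f_j/∂x_i - ∂f_i/∂x_j) dx_i ∧ dx_j.
  coefficient of dx ∧ dy: ∂f_2/∂x - ∂f_1/∂y = ∂(3*x*y)/∂x - ∂(2*x*y)/∂y = -2*x + 3*y
  coefficient of dx ∧ dz: ∂f_3/∂x - ∂f_1/∂z = ∂(x*y - 3*x*z - 3*z^2)/∂x - ∂(2*x*y)/∂z = y - 3*z
  coefficient of dy ∧ dz: ∂f_3/∂y - ∂f_2/∂z = ∂(x*y - 3*x*z - 3*z^2)/∂y - ∂(3*x*y)/∂z = x
Assembling: d(omega) = (-2*x + 3*y) dx ∧ dy + (y - 3*z) dx ∧ dz + (x) dy ∧ dz.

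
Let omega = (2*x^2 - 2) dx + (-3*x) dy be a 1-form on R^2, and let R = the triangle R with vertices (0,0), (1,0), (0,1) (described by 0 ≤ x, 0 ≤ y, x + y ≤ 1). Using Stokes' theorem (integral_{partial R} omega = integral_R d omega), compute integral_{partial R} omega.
integral_(partial R) omega = -3/2

Stokes: integral_partial_R omega = integral_R d omega with d omega = (∂Q/∂x - ∂P/∂y) dx ∧ dy.
  ∂Q/∂x = -3
  ∂P/∂y = 0
  integrand = ∂Q/∂x - ∂P/∂y = -3.
Integrating over R: integral_0^1 integral_0^{1-x} (-3) dy dx = -3/2.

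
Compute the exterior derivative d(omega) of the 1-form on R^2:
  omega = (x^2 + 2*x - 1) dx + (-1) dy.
d(omega) = 0

For a 1-form omega = sum_i f_i dx_i, the exterior derivative is
  d(omega) = sum_{i < j} (∂f_j/∂x_i - ∂f_i/∂x_j) dx_i ∧ dx_j.

Assembling: d(omega) = 0.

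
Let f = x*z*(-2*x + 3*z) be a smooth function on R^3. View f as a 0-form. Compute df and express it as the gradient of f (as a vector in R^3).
df = (z*(-4*x + 3*z)) dx + (0) dy + (2*x*(-x + 3*z)) dz; grad f = (z*(-4*x + 3*z), 0, 2*x*(-x + 3*z))

For a 0-form f, d f = (∂f/∂x) dx + (∂f/∂y) dy + (∂f/∂z) dz. The components of the vector representation are exactly the entries of grad f in Cartesian coordinates:
  ∂f/∂x = z*(-4*x + 3*z)
  ∂f/∂y = 0
  ∂f/∂z = 2*x*(-x + 3*z).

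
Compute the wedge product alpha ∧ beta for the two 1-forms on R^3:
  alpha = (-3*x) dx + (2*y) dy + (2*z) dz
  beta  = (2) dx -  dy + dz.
alpha ∧ beta = (3*x - 4*y) dx ∧ dy + (-3*x - 4*z) dx ∧ dz + (2*y + 2*z) dy ∧ dz

Distribute the wedge, using dx_i ∧ dx_j = -dx_j ∧ dx_i and dx_i ∧ dx_i = 0. For each pair (i, j) with i < j, the coefficient of dx_i ∧ dx_j in alpha ∧ beta is (alpha_i * beta_j - alpha_j * beta_i). Collecting: alpha ∧ beta = (3*x - 4*y) dx ∧ dy + (-3*x - 4*z) dx ∧ dz + (2*y + 2*z) dy ∧ dz.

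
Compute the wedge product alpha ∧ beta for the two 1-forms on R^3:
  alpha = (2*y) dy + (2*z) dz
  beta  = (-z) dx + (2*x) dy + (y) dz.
alpha ∧ beta = (2*y*z) dx ∧ dy + (-4*x*z + 2*y^2) dy ∧ dz + (2*z^2) dx ∧ dz

Distribute the wedge, using dx_i ∧ dx_j = -dx_j ∧ dx_i and dx_i ∧ dx_i = 0. For each pair (i, j) with i < j, the coefficient of dx_i ∧ dx_j in alpha ∧ beta is (alpha_i * beta_j - alpha_j * beta_i). Collecting: alpha ∧ beta = (2*y*z) dx ∧ dy + (-4*x*z + 2*y^2) dy ∧ dz + (2*z^2) dx ∧ dz.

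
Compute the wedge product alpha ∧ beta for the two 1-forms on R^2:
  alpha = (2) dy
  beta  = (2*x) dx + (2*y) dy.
alpha ∧ beta = (-4*x) dx ∧ dy

Distribute the wedge, using dx_i ∧ dx_j = -dx_j ∧ dx_i and dx_i ∧ dx_i = 0. For each pair (i, j) with i < j, the coefficient of dx_i ∧ dx_j in alpha ∧ beta is (alpha_i * beta_j - alpha_j * beta_i). Collecting: alpha ∧ beta = (-4*x) dx ∧ dy.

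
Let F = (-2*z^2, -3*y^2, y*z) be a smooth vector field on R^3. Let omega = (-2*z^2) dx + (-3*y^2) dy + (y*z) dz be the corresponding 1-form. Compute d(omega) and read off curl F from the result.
d(omega) = (z) dy ∧ dz + (-4*z) dz ∧ dx + (0) dx ∧ dy; curl F = (z, -4*z, 0)

d omega = sum_{i<j} (∂f_j/∂x_i - ∂f_i/∂x_j) dx_i ∧ dx_j. Under the identification (dy ∧ dz, dz ∧ dx, dx ∧ dy) ↔ (e_x, e_y, e_z), the coefficients are exactly the components of curl F. Compute:
  ∂R/∂y - ∂Q/∂z = (z) - (0) = z
  ∂P/∂z - ∂R/∂x = (-4*z) - (0) = -4*z
  ∂Q/∂x - ∂P/∂y = (0) - (0) = 0.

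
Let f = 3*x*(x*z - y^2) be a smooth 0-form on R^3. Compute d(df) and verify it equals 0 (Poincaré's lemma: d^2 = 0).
d(df) = 0

Step 1: df = sum_i (∂f/∂x_i) dx_i = (6*x*z - 3*y^2) dx + (-6*x*y) dy + (3*x^2) dz.
Step 2: Apply d again. Using the 1-form formula, the coefficient of dx ∧ dy in d(df) is ∂^2 f/∂x ∂y - ∂^2 f/∂y ∂x = (-6*y) - (-6*y) = 0 (equality of mixed partials for smooth f).
Similarly for dx ∧ dz and dy ∧ dz — all coefficients vanish. So d(df) = 0.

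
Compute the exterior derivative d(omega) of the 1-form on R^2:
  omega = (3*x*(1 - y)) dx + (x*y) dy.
d(omega) = (3*x + y) dx ∧ dy

For a 1-form omega = sum_i f_i dx_i, the exterior derivative is
  d(omega) = sum_{i < j} (∂f_j/∂x_i - ∂f_i/∂x_j) dx_i ∧ dx_j.
  coefficient of dx ∧ dy: ∂f_2/∂x - ∂f_1/∂y = ∂(x*y)/∂x - ∂(3*x*(1 - y))/∂y = 3*x + y
Assembling: d(omega) = (3*x + y) dx ∧ dy.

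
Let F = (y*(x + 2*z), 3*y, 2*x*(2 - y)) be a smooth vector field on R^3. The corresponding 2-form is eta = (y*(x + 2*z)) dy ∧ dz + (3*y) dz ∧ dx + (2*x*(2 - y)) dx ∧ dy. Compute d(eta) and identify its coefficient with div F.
d(eta) = (y + 3) dx ∧ dy ∧ dz; div F = y + 3

For a 2-form in R^3 of the form above, applying d gives a 3-form with coefficient ∂P/∂x + ∂Q/∂y + ∂R/∂z:
  ∂P/∂x = y
  ∂Q/∂y = 3
  ∂R/∂z = 0
Sum = y + 3, which is exactly div F.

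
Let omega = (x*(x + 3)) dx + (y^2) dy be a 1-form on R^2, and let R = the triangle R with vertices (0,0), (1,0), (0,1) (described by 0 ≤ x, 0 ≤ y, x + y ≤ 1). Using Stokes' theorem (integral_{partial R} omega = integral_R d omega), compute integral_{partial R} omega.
integral_(partial R) omega = 0

Stokes: integral_partial_R omega = integral_R d omega with d omega = (∂Q/∂x - ∂P/∂y) dx ∧ dy.
  ∂Q/∂x = 0
  ∂P/∂y = 0
  integrand = ∂Q/∂x - ∂P/∂y = 0.
Integrating over R: integral_0^1 integral_0^{1-x} (0) dy dx = 0.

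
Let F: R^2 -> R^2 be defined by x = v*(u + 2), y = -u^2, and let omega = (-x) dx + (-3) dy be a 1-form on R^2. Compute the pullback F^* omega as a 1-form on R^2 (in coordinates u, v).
F^* omega = (-u*v^2 + 6*u - 2*v^2) du + (v*(-u^2 - 4*u - 4)) dv

Using F^*(f dg) = (f ∘ F) d(g ∘ F), substitute each coordinate x_i by F_i(u, v) in f_i, and replace dx_i by d F_i = (∂F_i/∂u) du + (∂F_i/∂v) dv.
  For the x component: f_1(F) = v*(-u - 2); d F_1 = (v) du + (u + 2) dv
  For the y component: f_2(F) = -3; d F_2 = (-2*u) du + (0) dv
Combining and collecting du, dv coefficients:
  coeff of du: -u*v^2 + 6*u - 2*v^2
  coeff of dv: v*(-u^2 - 4*u - 4)
F^* omega = (-u*v^2 + 6*u - 2*v^2) du + (v*(-u^2 - 4*u - 4)) dv.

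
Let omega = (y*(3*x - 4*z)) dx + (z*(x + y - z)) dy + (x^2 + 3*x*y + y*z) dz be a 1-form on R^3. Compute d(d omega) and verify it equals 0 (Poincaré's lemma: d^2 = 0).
d(d omega) = 0

Step 1: d omega = sum_{i<j} (∂f_j/∂x_i - ∂f_i/∂x_j) dx_i ∧ dx_j:
  coeff of dx ∧ dy: -3*x + 5*z
  coeff of dx ∧ dz: 2*x + 7*y
  coeff of dy ∧ dz: 2*x - y + 3*z
Step 2: Apply d again to each 2-form coefficient. The only possible 3-form in R^3 is dx ∧ dy ∧ dz, with coefficient
  ∂(coeff of dy∧dz)/∂x - ∂(coeff of dx∧dz)/∂y + ∂(coeff of dx∧dy)/∂z
  = ∂/∂x (2*x - y + 3*z) - ∂/∂y (2*x + 7*y) + ∂/∂z (-3*x + 5*z).
Each of these terms simplifies to sums of mixed partials that cancel in pairs. The result is 0 (by equality of mixed partials for smooth functions — Schwarz / Clairaut).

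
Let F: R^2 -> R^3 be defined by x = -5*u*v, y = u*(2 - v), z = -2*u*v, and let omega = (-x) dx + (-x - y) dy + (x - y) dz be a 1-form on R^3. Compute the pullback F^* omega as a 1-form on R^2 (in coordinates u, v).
F^* omega = (u*(-23*v^2 + 18*v - 4)) du + (u^2*(6 - 23*v)) dv

Using F^*(f dg) = (f ∘ F) d(g ∘ F), substitute each coordinate x_i by F_i(u, v) in f_i, and replace dx_i by d F_i = (∂F_i/∂u) du + (∂F_i/∂v) dv.
  For the x component: f_1(F) = 5*u*v; d F_1 = (-5*v) du + (-5*u) dv
  For the y component: f_2(F) = 2*u*(3*v - 1); d F_2 = (2 - v) du + (-u) dv
  For the z component: f_3(F) = 2*u*(-2*v - 1); d F_3 = (-2*v) du + (-2*u) dv
Combining and collecting du, dv coefficients:
  coeff of du: u*(-23*v^2 + 18*v - 4)
  coeff of dv: u^2*(6 - 23*v)
F^* omega = (u*(-23*v^2 + 18*v - 4)) du + (u^2*(6 - 23*v)) dv.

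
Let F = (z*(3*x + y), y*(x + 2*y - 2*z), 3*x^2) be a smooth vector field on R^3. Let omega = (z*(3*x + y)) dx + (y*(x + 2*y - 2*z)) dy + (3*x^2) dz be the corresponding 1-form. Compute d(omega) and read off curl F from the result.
d(omega) = (2*y) dy ∧ dz + (-3*x + y) dz ∧ dx + (y - z) dx ∧ dy; curl F = (2*y, -3*x + y, y - z)

d omega = sum_{i<j} (∂f_j/∂x_i - ∂f_i/∂x_j) dx_i ∧ dx_j. Under the identification (dy ∧ dz, dz ∧ dx, dx ∧ dy) ↔ (e_x, e_y, e_z), the coefficients are exactly the components of curl F. Compute:
  ∂R/∂y - ∂Q/∂z = (0) - (-2*y) = 2*y
  ∂P/∂z - ∂R/∂x = (3*x + y) - (6*x) = -3*x + y
  ∂Q/∂x - ∂P/∂y = (y) - (z) = y - z.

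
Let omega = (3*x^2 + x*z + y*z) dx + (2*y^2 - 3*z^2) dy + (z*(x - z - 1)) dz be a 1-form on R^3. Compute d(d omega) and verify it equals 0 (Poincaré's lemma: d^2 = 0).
d(d omega) = 0

Step 1: d omega = sum_{i<j} (∂f_j/∂x_i - ∂f_i/∂x_j) dx_i ∧ dx_j:
  coeff of dx ∧ dy: -z
  coeff of dx ∧ dz: -x - y + z
  coeff of dy ∧ dz: 6*z
Step 2: Apply d again to each 2-form coefficient. The only possible 3-form in R^3 is dx ∧ dy ∧ dz, with coefficient
  ∂(coeff of dy∧dz)/∂x - ∂(coeff of dx∧dz)/∂y + ∂(coeff of dx∧dy)/∂z
  = ∂/∂x (6*z) - ∂/∂y (-x - y + z) + ∂/∂z (-z).
Each of these terms simplifies to sums of mixed partials that cancel in pairs. The result is 0 (by equality of mixed partials for smooth functions — Schwarz / Clairaut).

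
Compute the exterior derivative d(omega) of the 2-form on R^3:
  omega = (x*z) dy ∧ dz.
d(omega) = (z) dx ∧ dy ∧ dz

For a 2-form omega = sum_{i<j} g_{ij} dx_i ∧ dx_j, the exterior derivative is
  d(omega) = sum_{i<j} d(g_{ij}) ∧ dx_i ∧ dx_j = sum_{i<j, k} (∂g_{ij}/∂x_k) dx_k ∧ dx_i ∧ dx_j.
Expand each term, using dx_k ∧ dx_i ∧ dx_j = sgn(permutation) dx_{(a)} ∧ dx_{(b)} ∧ dx_{(c)} with (a < b < c) sorted:
  d(x*z) includes (∂/∂x)(x*z) dx = (z) dx, which multiplied by dy ∧ dz gives (z) dx ∧ dy ∧ dz
Collecting like 3-forms: d(omega) = (z) dx ∧ dy ∧ dz.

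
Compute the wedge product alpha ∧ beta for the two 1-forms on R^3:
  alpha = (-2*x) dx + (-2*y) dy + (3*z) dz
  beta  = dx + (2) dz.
alpha ∧ beta = (-4*x - 3*z) dx ∧ dz + (2*y) dx ∧ dy + (-4*y) dy ∧ dz

Distribute the wedge, using dx_i ∧ dx_j = -dx_j ∧ dx_i and dx_i ∧ dx_i = 0. For each pair (i, j) with i < j, the coefficient of dx_i ∧ dx_j in alpha ∧ beta is (alpha_i * beta_j - alpha_j * beta_i). Collecting: alpha ∧ beta = (-4*x - 3*z) dx ∧ dz + (2*y) dx ∧ dy + (-4*y) dy ∧ dz.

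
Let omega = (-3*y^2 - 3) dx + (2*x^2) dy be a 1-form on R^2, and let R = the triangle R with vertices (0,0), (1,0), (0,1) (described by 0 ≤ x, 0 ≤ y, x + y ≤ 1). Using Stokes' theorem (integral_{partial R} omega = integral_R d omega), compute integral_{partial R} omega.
integral_(partial R) omega = 5/3

Stokes: integral_partial_R omega = integral_R d omega with d omega = (∂Q/∂x - ∂P/∂y) dx ∧ dy.
  ∂Q/∂x = 4*x
  ∂P/∂y = -6*y
  integrand = ∂Q/∂x - ∂P/∂y = 4*x + 6*y.
Integrating over R: integral_0^1 integral_0^{1-x} (4*x + 6*y) dy dx = 5/3.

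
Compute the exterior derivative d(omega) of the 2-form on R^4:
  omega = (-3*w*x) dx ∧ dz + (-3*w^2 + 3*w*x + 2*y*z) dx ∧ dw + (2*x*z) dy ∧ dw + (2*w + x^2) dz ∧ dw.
d(omega) = (-x - 2*y) dx ∧ dz ∧ dw + (-2*x) dy ∧ dz ∧ dw

For a 2-form omega = sum_{i<j} g_{ij} dx_i ∧ dx_j, the exterior derivative is
  d(omega) = sum_{i<j} d(g_{ij}) ∧ dx_i ∧ dx_j = sum_{i<j, k} (∂g_{ij}/∂x_k) dx_k ∧ dx_i ∧ dx_j.
Expand each term, using dx_k ∧ dx_i ∧ dx_j = sgn(permutation) dx_{(a)} ∧ dx_{(b)} ∧ dx_{(c)} with (a < b < c) sorted:
  d(-3*w*x) includes (∂/∂w)(-3*w*x) dw = (-3*x) dw, which multiplied by dx ∧ dz gives (-3*x) dx ∧ dz ∧ dw
  d(-3*w^2 + 3*w*x + 2*y*z) includes (∂/∂y)(-3*w^2 + 3*w*x + 2*y*z) dy = (2*z) dy, which multiplied by dx ∧ dw gives (-2*z) dx ∧ dy ∧ dw
  d(-3*w^2 + 3*w*x + 2*y*z) includes (∂/∂z)(-3*w^2 + 3*w*x + 2*y*z) dz = (2*y) dz, which multiplied by dx ∧ dw gives (-2*y) dx ∧ dz ∧ dw
  d(2*x*z) includes (∂/∂x)(2*x*z) dx = (2*z) dx, which multiplied by dy ∧ dw gives (2*z) dx ∧ dy ∧ dw
  d(2*x*z) includes (∂/∂z)(2*x*z) dz = (2*x) dz, which multiplied by dy ∧ dw gives (-2*x) dy ∧ dz ∧ dw
  d(2*w + x^2) includes (∂/∂x)(2*w + x^2) dx = (2*x) dx, which multiplied by dz ∧ dw gives (2*x) dx ∧ dz ∧ dw
Collecting like 3-forms: d(omega) = (-x - 2*y) dx ∧ dz ∧ dw + (-2*x) dy ∧ dz ∧ dw.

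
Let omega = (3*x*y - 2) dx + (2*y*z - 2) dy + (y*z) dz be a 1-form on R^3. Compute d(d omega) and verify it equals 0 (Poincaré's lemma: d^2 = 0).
d(d omega) = 0

Step 1: d omega = sum_{i<j} (∂f_j/∂x_i - ∂f_i/∂x_j) dx_i ∧ dx_j:
  coeff of dx ∧ dy: -3*x
  coeff of dx ∧ dz: 0
  coeff of dy ∧ dz: -2*y + z
Step 2: Apply d again to each 2-form coefficient. The only possible 3-form in R^3 is dx ∧ dy ∧ dz, with coefficient
  ∂(coeff of dy∧dz)/∂x - ∂(coeff of dx∧dz)/∂y + ∂(coeff of dx∧dy)/∂z
  = ∂/∂x (-2*y + z) - ∂/∂y (0) + ∂/∂z (-3*x).
Each of these terms simplifies to sums of mixed partials that cancel in pairs. The result is 0 (by equality of mixed partials for smooth functions — Schwarz / Clairaut).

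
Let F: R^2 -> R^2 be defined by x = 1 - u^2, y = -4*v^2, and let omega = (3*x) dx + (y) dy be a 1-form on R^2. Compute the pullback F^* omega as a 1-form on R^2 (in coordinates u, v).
F^* omega = (6*u*(u^2 - 1)) du + (32*v^3) dv

Using F^*(f dg) = (f ∘ F) d(g ∘ F), substitute each coordinate x_i by F_i(u, v) in f_i, and replace dx_i by d F_i = (∂F_i/∂u) du + (∂F_i/∂v) dv.
  For the x component: f_1(F) = 3 - 3*u^2; d F_1 = (-2*u) du + (0) dv
  For the y component: f_2(F) = -4*v^2; d F_2 = (0) du + (-8*v) dv
Combining and collecting du, dv coefficients:
  coeff of du: 6*u*(u^2 - 1)
  coeff of dv: 32*v^3
F^* omega = (6*u*(u^2 - 1)) du + (32*v^3) dv.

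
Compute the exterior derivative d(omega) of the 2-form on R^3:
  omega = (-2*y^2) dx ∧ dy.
d(omega) = 0

For a 2-form omega = sum_{i<j} g_{ij} dx_i ∧ dx_j, the exterior derivative is
  d(omega) = sum_{i<j} d(g_{ij}) ∧ dx_i ∧ dx_j = sum_{i<j, k} (∂g_{ij}/∂x_k) dx_k ∧ dx_i ∧ dx_j.
Expand each term, using dx_k ∧ dx_i ∧ dx_j = sgn(permutation) dx_{(a)} ∧ dx_{(b)} ∧ dx_{(c)} with (a < b < c) sorted:

Collecting like 3-forms: d(omega) = 0.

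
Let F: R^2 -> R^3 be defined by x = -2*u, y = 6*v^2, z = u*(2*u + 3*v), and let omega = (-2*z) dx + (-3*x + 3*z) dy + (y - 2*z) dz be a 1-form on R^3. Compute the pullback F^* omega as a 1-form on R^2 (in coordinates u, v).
F^* omega = (-16*u^3 - 36*u^2*v + 8*u^2 + 6*u*v^2 + 12*u*v + 18*v^3) du + (6*u*(-2*u^2 + 9*u*v + 21*v^2 + 12*v)) dv

Using F^*(f dg) = (f ∘ F) d(g ∘ F), substitute each coordinate x_i by F_i(u, v) in f_i, and replace dx_i by d F_i = (∂F_i/∂u) du + (∂F_i/∂v) dv.
  For the x component: f_1(F) = 2*u*(-2*u - 3*v); d F_1 = (-2) du + (0) dv
  For the y component: f_2(F) = 3*u*(2*u + 3*v + 2); d F_2 = (0) du + (12*v) dv
  For the z component: f_3(F) = -4*u^2 - 6*u*v + 6*v^2; d F_3 = (4*u + 3*v) du + (3*u) dv
Combining and collecting du, dv coefficients:
  coeff of du: -16*u^3 - 36*u^2*v + 8*u^2 + 6*u*v^2 + 12*u*v + 18*v^3
  coeff of dv: 6*u*(-2*u^2 + 9*u*v + 21*v^2 + 12*v)
F^* omega = (-16*u^3 - 36*u^2*v + 8*u^2 + 6*u*v^2 + 12*u*v + 18*v^3) du + (6*u*(-2*u^2 + 9*u*v + 21*v^2 + 12*v)) dv.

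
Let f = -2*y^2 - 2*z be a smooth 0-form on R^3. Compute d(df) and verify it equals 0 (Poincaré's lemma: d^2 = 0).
d(df) = 0

Step 1: df = sum_i (∂f/∂x_i) dx_i = (0) dx + (-4*y) dy + (-2) dz.
Step 2: Apply d again. Using the 1-form formula, the coefficient of dx ∧ dy in d(df) is ∂^2 f/∂x ∂y - ∂^2 f/∂y ∂x = (0) - (0) = 0 (equality of mixed partials for smooth f).
Similarly for dx ∧ dz and dy ∧ dz — all coefficients vanish. So d(df) = 0.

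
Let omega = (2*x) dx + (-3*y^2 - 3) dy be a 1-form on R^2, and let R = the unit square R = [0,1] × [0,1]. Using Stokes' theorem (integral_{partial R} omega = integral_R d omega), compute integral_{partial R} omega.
integral_(partial R) omega = 0

Stokes: integral_partial_R omega = integral_R d omega with d omega = (∂Q/∂x - ∂P/∂y) dx ∧ dy.
  ∂Q/∂x = 0
  ∂P/∂y = 0
  integrand = ∂Q/∂x - ∂P/∂y = 0.
Integrating over R: integral_0^1 integral_0^1 (0) dx dy = 0.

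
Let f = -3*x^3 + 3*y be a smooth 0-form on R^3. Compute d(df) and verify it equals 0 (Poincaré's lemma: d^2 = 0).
d(df) = 0

Step 1: df = sum_i (∂f/∂x_i) dx_i = (-9*x^2) dx + (3) dy + (0) dz.
Step 2: Apply d again. Using the 1-form formula, the coefficient of dx ∧ dy in d(df) is ∂^2 f/∂x ∂y - ∂^2 f/∂y ∂x = (0) - (0) = 0 (equality of mixed partials for smooth f).
Similarly for dx ∧ dz and dy ∧ dz — all coefficients vanish. So d(df) = 0.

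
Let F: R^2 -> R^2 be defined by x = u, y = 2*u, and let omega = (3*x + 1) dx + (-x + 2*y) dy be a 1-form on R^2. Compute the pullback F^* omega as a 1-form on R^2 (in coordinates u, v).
F^* omega = (9*u + 1) du

Using F^*(f dg) = (f ∘ F) d(g ∘ F), substitute each coordinate x_i by F_i(u, v) in f_i, and replace dx_i by d F_i = (∂F_i/∂u) du + (∂F_i/∂v) dv.
  For the x component: f_1(F) = 3*u + 1; d F_1 = (1) du + (0) dv
  For the y component: f_2(F) = 3*u; d F_2 = (2) du + (0) dv
Combining and collecting du, dv coefficients:
  coeff of du: 9*u + 1
  coeff of dv: 0
F^* omega = (9*u + 1) du.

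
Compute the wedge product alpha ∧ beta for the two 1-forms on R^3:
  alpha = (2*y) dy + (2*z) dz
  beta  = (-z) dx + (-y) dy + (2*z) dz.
alpha ∧ beta = (2*y*z) dx ∧ dy + (6*y*z) dy ∧ dz + (2*z^2) dx ∧ dz

Distribute the wedge, using dx_i ∧ dx_j = -dx_j ∧ dx_i and dx_i ∧ dx_i = 0. For each pair (i, j) with i < j, the coefficient of dx_i ∧ dx_j in alpha ∧ beta is (alpha_i * beta_j - alpha_j * beta_i). Collecting: alpha ∧ beta = (2*y*z) dx ∧ dy + (6*y*z) dy ∧ dz + (2*z^2) dx ∧ dz.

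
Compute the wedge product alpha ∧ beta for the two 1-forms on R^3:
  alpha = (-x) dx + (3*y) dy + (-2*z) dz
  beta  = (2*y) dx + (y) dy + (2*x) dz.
alpha ∧ beta = (-y*(x + 6*y)) dx ∧ dy + (-2*x^2 + 4*y*z) dx ∧ dz + (2*y*(3*x + z)) dy ∧ dz

Distribute the wedge, using dx_i ∧ dx_j = -dx_j ∧ dx_i and dx_i ∧ dx_i = 0. For each pair (i, j) with i < j, the coefficient of dx_i ∧ dx_j in alpha ∧ beta is (alpha_i * beta_j - alpha_j * beta_i). Collecting: alpha ∧ beta = (-y*(x + 6*y)) dx ∧ dy + (-2*x^2 + 4*y*z) dx ∧ dz + (2*y*(3*x + z)) dy ∧ dz.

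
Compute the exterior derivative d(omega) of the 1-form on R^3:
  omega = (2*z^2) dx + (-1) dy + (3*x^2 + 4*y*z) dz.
d(omega) = (6*x - 4*z) dx ∧ dz + (4*z) dy ∧ dz

For a 1-form omega = sum_i f_i dx_i, the exterior derivative is
  d(omega) = sum_{i < j} (∂f_j/∂x_i - ∂f_i/∂x_j) dx_i ∧ dx_j.
  coefficient of dx ∧ dz: ∂f_3/∂x - ∂f_1/∂z = ∂(3*x^2 + 4*y*z)/∂x - ∂(2*z^2)/∂z = 6*x - 4*z
  coefficient of dy ∧ dz: ∂f_3/∂y - ∂f_2/∂z = ∂(3*x^2 + 4*y*z)/∂y - ∂(-1)/∂z = 4*z
Assembling: d(omega) = (6*x - 4*z) dx ∧ dz + (4*z) dy ∧ dz.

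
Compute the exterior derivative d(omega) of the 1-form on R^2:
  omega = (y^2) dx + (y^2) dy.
d(omega) = (-2*y) dx ∧ dy

For a 1-form omega = sum_i f_i dx_i, the exterior derivative is
  d(omega) = sum_{i < j} (∂f_j/∂x_i - ∂f_i/∂x_j) dx_i ∧ dx_j.
  coefficient of dx ∧ dy: ∂f_2/∂x - ∂f_1/∂y = ∂(y^2)/∂x - ∂(y^2)/∂y = -2*y
Assembling: d(omega) = (-2*y) dx ∧ dy.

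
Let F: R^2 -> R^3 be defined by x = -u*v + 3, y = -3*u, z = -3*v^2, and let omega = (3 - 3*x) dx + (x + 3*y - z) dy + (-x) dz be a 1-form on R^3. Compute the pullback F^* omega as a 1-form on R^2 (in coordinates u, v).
F^* omega = (-3*u*v^2 + 3*u*v + 27*u - 9*v^2 + 6*v - 9) du + (-3*u^2*v - 6*u*v^2 + 6*u + 18*v) dv

Using F^*(f dg) = (f ∘ F) d(g ∘ F), substitute each coordinate x_i by F_i(u, v) in f_i, and replace dx_i by d F_i = (∂F_i/∂u) du + (∂F_i/∂v) dv.
  For the x component: f_1(F) = 3*u*v - 6; d F_1 = (-v) du + (-u) dv
  For the y component: f_2(F) = -u*v - 9*u + 3*v^2 + 3; d F_2 = (-3) du + (0) dv
  For the z component: f_3(F) = u*v - 3; d F_3 = (0) du + (-6*v) dv
Combining and collecting du, dv coefficients:
  coeff of du: -3*u*v^2 + 3*u*v + 27*u - 9*v^2 + 6*v - 9
  coeff of dv: -3*u^2*v - 6*u*v^2 + 6*u + 18*v
F^* omega = (-3*u*v^2 + 3*u*v + 27*u - 9*v^2 + 6*v - 9) du + (-3*u^2*v - 6*u*v^2 + 6*u + 18*v) dv.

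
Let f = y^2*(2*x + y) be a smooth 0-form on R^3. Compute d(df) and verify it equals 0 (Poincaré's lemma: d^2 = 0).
d(df) = 0

Step 1: df = sum_i (∂f/∂x_i) dx_i = (2*y^2) dx + (y*(4*x + 3*y)) dy + (0) dz.
Step 2: Apply d again. Using the 1-form formula, the coefficient of dx ∧ dy in d(df) is ∂^2 f/∂x ∂y - ∂^2 f/∂y ∂x = (4*y) - (4*y) = 0 (equality of mixed partials for smooth f).
Similarly for dx ∧ dz and dy ∧ dz — all coefficients vanish. So d(df) = 0.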